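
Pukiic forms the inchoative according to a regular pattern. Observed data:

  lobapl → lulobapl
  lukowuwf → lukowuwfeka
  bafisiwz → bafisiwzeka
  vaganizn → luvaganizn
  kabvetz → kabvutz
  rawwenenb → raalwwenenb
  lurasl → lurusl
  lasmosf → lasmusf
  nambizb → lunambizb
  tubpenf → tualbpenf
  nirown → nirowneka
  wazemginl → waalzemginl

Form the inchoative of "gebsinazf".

lugebsinazf

nirown and vaganizn both end in -n yet inflect differently (nirowneka, luvaganizn), so the final letter is not what conditions the rule; the second-to-last letter is.
"gebsinazf" has second-to-last letter 'z'. The stems whose second-to-last letter is 'z' (vaganizn → luvaganizn, nambizb → lunambizb) add the prefix lu-.
So gebsinazf → lugebsinazf.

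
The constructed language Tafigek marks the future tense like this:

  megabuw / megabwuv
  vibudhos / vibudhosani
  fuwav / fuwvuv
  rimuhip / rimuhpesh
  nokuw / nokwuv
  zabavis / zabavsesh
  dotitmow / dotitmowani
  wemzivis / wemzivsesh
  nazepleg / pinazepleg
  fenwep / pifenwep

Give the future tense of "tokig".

fenwep and rimuhip both end in -p yet inflect differently (pifenwep, rimuhpesh), so the final letter is not what conditions the rule; the last vowel is.
"tokig" has last vowel 'i'. The stems whose last vowel is 'i' (rimuhip → rimuhpesh, zabavis → zabavsesh, wemzivis → wemzivsesh) delete the last vowel and add -esh.
The other patterns: stems whose last vowel is 'o' add -ani; stems whose last vowel is 'e' add the prefix pi-; stems whose last vowel is 'a' or 'u' delete the last vowel and add -uv.
So tokig → tokgesh.

tokgesh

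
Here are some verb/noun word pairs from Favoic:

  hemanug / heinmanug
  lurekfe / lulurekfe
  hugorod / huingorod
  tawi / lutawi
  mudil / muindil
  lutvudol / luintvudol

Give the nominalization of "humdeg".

tawi and mudil both have last vowel 'i' yet inflect differently (lutawi, muindil), so the last vowel is not what conditions the rule; whether the stem ends in a vowel or a consonant is.
"humdeg" ends in a consonant. The stems ending in a consonant (hemanug → heinmanug, hugorod → huingorod, lutvudol → luintvudol) insert -in- after the first vowel.
The other pattern: stems ending in a vowel add the prefix lu-.
So humdeg → huinmdeg.

huinmdeg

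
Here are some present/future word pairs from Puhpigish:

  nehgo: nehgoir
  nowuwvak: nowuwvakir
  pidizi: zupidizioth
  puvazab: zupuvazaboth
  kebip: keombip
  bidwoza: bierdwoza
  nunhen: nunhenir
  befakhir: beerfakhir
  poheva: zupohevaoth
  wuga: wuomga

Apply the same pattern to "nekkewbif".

poheva and bidwoza both end in -a yet inflect differently (zupohevaoth, bierdwoza), so the final letter is not what conditions the rule; the first letter is.
"nekkewbif" begins with n-. The stems beginning with n- (nunhen → nunhenir, nehgo → nehgoir, nowuwvak → nowuwvakir) add -ir.
So nekkewbif → nekkewbifir.

nekkewbifir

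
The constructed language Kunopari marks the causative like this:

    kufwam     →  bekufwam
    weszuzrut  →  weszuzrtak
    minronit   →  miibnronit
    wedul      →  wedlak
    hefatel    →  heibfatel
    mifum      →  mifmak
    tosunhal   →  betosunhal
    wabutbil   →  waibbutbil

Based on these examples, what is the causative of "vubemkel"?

kufwam and mifum both end in -m yet inflect differently (bekufwam, mifmak), so the final letter is not what conditions the rule; the last vowel is.
"vubemkel" has last vowel 'e'. The one such stem in the data (hefatel → heibfatel) inserts -ib- after the first vowel (as do minronit, wabutbil), so the same rule applies.
So vubemkel → vuibbemkel.

vuibbemkel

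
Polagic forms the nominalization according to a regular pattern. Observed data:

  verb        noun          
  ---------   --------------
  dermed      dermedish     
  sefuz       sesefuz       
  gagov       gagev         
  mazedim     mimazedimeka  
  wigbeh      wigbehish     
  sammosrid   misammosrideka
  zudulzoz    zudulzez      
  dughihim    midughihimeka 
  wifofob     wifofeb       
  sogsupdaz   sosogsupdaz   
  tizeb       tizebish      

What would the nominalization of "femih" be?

mifemiheka

"femih" has last vowel 'i'. The stems whose last vowel is 'i' (dughihim → midughihimeka, sammosrid → misammosrideka, mazedim → mimazedimeka) add mi- … -eka around the stem.
The other patterns: stems whose last vowel is 'e' add -ish; stems whose last vowel is 'o' change the last vowel to 'e'; stems whose last vowel is 'a' or 'u' repeat the first consonant+vowel as a prefix.
So femih → mifemiheka.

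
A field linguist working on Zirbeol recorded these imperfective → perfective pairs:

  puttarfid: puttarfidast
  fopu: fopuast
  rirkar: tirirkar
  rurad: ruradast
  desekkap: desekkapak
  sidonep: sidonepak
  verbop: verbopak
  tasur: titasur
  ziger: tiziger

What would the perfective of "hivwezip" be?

hivwezipak

rirkar and desekkap both have last vowel 'a' yet inflect differently (tirirkar, desekkapak), so the last vowel is not what conditions the rule; the final letter is.
"hivwezip" ends in -p. The stems ending in -p (desekkap → desekkapak, verbop → verbopak, sidonep → sidonepak) add -ak.
So hivwezip → hivwezipak.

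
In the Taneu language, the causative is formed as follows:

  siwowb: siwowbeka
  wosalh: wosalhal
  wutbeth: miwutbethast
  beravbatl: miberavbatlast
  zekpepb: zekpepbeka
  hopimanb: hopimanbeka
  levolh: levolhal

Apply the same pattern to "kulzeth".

mikulzethast

wutbeth and wosalh both end in -h yet inflect differently (miwutbethast, wosalhal), so the final letter is not what conditions the rule; the second-to-last letter is.
"kulzeth" has second-to-last letter 't'. The stems whose second-to-last letter is 't' (wutbeth → miwutbethast, beravbatl → miberavbatlast) add mi- … -ast around the stem.
So kulzeth → mikulzethast.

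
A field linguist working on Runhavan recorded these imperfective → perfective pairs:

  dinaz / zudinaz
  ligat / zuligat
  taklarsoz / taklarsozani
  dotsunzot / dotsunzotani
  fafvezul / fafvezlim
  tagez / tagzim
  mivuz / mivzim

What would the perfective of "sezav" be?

zusezav

"sezav" has last vowel 'a'. The stems whose last vowel is 'a' (dinaz → zudinaz, ligat → zuligat) add the prefix zu-.
The other patterns: stems whose last vowel is 'o' add -ani; stems whose last vowel is 'e' or 'u' delete the last vowel and add -im.
So sezav → zusezav.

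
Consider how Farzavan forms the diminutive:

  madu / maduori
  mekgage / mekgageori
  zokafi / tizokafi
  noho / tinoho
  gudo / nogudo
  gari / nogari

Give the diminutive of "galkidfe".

nogalkidfe

zokafi and gari both end in -i yet inflect differently (tizokafi, nogari), so the final letter is not what conditions the rule; the first letter is.
"galkidfe" begins with g-. The stems beginning with g- (gari → nogari, gudo → nogudo) add the prefix no-.
So galkidfe → nogalkidfe.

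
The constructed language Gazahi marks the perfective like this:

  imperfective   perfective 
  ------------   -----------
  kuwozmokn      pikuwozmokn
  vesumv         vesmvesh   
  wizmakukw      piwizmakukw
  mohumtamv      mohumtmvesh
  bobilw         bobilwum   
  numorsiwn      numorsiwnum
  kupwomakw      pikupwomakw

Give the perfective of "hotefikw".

pihotefikw

wizmakukw and bobilw both end in -w yet inflect differently (piwizmakukw, bobilwum), so the final letter is not what conditions the rule; the second-to-last letter is.
"hotefikw" has second-to-last letter 'k'. The stems whose second-to-last letter is 'k' (wizmakukw → piwizmakukw, kuwozmokn → pikuwozmokn, kupwomakw → pikupwomakw) add the prefix pi-.
So hotefikw → pihotefikw.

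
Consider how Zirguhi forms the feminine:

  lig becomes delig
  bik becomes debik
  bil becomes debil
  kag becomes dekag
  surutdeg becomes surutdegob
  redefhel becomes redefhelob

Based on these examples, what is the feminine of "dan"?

lig and surutdeg both end in -g yet inflect differently (delig, surutdegob), so the final letter is not what conditions the rule; the number of vowels is.
"dan" has 1 vowel. The stems with 1 vowel (lig → delig, bik → debik, bil → debil) add the prefix de-.
The other pattern: stems with 3 vowels add -ob.
So dan → dedan.

dedan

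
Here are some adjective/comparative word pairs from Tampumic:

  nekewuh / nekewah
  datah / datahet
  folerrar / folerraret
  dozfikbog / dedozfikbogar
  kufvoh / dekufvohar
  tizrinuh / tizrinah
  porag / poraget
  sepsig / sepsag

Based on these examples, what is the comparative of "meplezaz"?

meplezazet

datah and kufvoh both end in -h yet inflect differently (datahet, dekufvohar), so the final letter is not what conditions the rule; the last vowel is.
"meplezaz" has last vowel 'a'. The stems whose last vowel is 'a' (datah → datahet, porag → poraget, folerrar → folerraret) add -et.
The other patterns: stems whose last vowel is 'o' add de- … -ar around the stem; stems whose last vowel is 'i' or 'u' change the last vowel to 'a'.
So meplezaz → meplezazet.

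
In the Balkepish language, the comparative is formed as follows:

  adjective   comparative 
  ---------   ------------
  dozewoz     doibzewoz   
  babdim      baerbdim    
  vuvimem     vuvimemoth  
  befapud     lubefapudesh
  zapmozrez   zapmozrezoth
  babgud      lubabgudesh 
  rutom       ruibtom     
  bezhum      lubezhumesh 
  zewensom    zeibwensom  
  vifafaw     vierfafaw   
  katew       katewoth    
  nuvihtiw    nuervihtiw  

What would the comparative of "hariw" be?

dozewoz and zapmozrez both end in -z yet inflect differently (doibzewoz, zapmozrezoth), so the final letter is not what conditions the rule; the last vowel is.
"hariw" has last vowel 'i'. The stems whose last vowel is 'i' (nuvihtiw → nuervihtiw, babdim → baerbdim) insert -er- after the first vowel.
So hariw → haerriw.

haerriw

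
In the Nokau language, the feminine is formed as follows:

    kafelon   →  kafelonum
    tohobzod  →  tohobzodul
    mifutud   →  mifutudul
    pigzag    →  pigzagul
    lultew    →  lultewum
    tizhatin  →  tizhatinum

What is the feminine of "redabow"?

kafelon and tohobzod both have last vowel 'o' yet inflect differently (kafelonum, tohobzodul), so the last vowel is not what conditions the rule; the final letter is.
"redabow" ends in -w. The one such stem in the data (lultew → lultewum) adds -um, so the same rule applies.
The other pattern: stems ending in -d or -g add -ul.
So redabow → redabowum.

redabowum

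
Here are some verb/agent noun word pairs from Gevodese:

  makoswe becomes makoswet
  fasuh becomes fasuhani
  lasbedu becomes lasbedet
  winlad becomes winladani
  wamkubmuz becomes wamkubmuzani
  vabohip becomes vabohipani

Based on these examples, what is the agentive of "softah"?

softahani

"softah" ends in a consonant. The stems ending in a consonant (fasuh → fasuhani, wamkubmuz → wamkubmuzani, vabohip → vabohipani) add -ani.
So softah → softahani.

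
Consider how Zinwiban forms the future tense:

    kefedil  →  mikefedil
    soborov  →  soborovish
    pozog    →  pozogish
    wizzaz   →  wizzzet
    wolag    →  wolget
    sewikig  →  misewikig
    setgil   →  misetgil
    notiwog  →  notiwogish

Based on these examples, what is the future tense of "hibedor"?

pozog and sewikig both end in -g yet inflect differently (pozogish, misewikig), so the final letter is not what conditions the rule; the last vowel is.
"hibedor" has last vowel 'o'. The stems whose last vowel is 'o' (soborov → soborovish, pozog → pozogish, notiwog → notiwogish) add -ish.
So hibedor → hibedorish.

hibedorish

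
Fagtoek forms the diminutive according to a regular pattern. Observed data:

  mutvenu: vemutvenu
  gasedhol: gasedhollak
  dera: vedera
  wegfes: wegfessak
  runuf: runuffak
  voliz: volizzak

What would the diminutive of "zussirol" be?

zussirollak

mutvenu and runuf both have last vowel 'u' yet inflect differently (vemutvenu, runuffak), so the last vowel is not what conditions the rule; whether the stem ends in a vowel or a consonant is.
"zussirol" ends in a consonant. The stems ending in a consonant (voliz → volizzak, gasedhol → gasedhollak, wegfes → wegfessak) double the final consonant and add -ak.
The other pattern: stems ending in a vowel add the prefix ve-.
So zussirol → zussirollak.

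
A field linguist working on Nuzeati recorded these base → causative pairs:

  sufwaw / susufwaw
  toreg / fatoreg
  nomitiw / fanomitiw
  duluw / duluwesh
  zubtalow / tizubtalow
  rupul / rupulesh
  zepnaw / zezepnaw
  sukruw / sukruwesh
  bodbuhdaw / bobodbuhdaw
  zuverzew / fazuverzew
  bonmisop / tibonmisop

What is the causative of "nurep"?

fanurep

sufwaw and zuverzew both end in -w yet inflect differently (susufwaw, fazuverzew), so the final letter is not what conditions the rule; the last vowel is.
"nurep" has last vowel 'e'. The stems whose last vowel is 'e' (zuverzew → fazuverzew, toreg → fatoreg) add the prefix fa-.
So nurep → fanurep.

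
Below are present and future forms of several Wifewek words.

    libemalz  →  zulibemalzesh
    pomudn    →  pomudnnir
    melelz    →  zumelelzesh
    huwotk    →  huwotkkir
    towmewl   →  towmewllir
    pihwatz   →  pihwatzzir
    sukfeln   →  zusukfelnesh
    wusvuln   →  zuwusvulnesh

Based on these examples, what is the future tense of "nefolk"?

sukfeln and pomudn both end in -n yet inflect differently (zusukfelnesh, pomudnnir), so the final letter is not what conditions the rule; the second-to-last letter is.
"nefolk" has second-to-last letter 'l'. The stems whose second-to-last letter is 'l' (sukfeln → zusukfelnesh, libemalz → zulibemalzesh, melelz → zumelelzesh) add zu- … -esh around the stem.
The other pattern: stems whose second-to-last letter is 'd', 't' or 'w' double the final consonant and add -ir.
So nefolk → zunefolkesh.

zunefolkesh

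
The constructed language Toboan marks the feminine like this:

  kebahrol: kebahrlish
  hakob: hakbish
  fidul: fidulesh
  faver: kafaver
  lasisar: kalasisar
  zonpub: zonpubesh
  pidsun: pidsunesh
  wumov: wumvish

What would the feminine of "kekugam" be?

zonpub and hakob both end in -b yet inflect differently (zonpubesh, hakbish), so the final letter is not what conditions the rule; the last vowel is.
"kekugam" has last vowel 'a'. The one such stem in the data (lasisar → kalasisar) adds the prefix ka-, so the same rule applies.
So kekugam → kakekugam.

kakekugam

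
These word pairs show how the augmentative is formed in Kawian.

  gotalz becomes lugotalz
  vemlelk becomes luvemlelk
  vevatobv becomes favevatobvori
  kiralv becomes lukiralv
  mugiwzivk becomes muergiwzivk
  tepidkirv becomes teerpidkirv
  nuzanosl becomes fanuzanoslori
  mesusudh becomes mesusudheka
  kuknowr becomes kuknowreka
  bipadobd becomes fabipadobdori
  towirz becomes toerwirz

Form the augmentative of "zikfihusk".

fazikfihuskori

mugiwzivk and vemlelk both end in -k yet inflect differently (muergiwzivk, luvemlelk), so the final letter is not what conditions the rule; the second-to-last letter is.
"zikfihusk" has second-to-last letter 's'. The one such stem in the data (nuzanosl → fanuzanoslori) adds fa- … -ori around the stem, so the same rule applies.
So zikfihusk → fazikfihuskori.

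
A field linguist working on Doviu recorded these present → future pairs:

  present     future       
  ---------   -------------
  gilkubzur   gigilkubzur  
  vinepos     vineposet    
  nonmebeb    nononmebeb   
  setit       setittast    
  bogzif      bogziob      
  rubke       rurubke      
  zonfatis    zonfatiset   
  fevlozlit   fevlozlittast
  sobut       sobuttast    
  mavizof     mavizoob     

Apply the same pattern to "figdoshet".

figdoshettast

bogzif and setit both have last vowel 'i' yet inflect differently (bogziob, setittast), so the last vowel is not what conditions the rule; the final letter is.
"figdoshet" ends in -t. The stems ending in -t (sobut → sobuttast, setit → setittast, fevlozlit → fevlozlittast) double the final consonant and add -ast.
The other patterns: stems ending in -f drop the final letter and add -ob; stems ending in -s add -et; stems ending in -b, -e or -r repeat the first consonant+vowel as a prefix.
So figdoshet → figdoshettast.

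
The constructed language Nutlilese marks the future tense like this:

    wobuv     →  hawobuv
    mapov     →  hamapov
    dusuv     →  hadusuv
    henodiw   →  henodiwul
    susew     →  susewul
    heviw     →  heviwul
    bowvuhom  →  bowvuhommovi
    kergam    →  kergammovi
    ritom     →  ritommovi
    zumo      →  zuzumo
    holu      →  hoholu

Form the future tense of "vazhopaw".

vazhopawul

mapov and bowvuhom both have last vowel 'o' yet inflect differently (hamapov, bowvuhommovi), so the last vowel is not what conditions the rule; the final letter is.
"vazhopaw" ends in -w. The stems ending in -w (henodiw → henodiwul, susew → susewul, heviw → heviwul) add -ul.
So vazhopaw → vazhopawul.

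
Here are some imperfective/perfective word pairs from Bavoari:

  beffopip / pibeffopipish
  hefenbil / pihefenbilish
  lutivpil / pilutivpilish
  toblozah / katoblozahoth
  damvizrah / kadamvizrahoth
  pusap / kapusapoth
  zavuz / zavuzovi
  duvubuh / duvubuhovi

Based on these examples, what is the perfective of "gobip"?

pigobipish

beffopip and pusap both end in -p yet inflect differently (pibeffopipish, kapusapoth), so the final letter is not what conditions the rule; the last vowel is.
"gobip" has last vowel 'i'. The stems whose last vowel is 'i' (beffopip → pibeffopipish, hefenbil → pihefenbilish, lutivpil → pilutivpilish) add pi- … -ish around the stem.
So gobip → pigobipish.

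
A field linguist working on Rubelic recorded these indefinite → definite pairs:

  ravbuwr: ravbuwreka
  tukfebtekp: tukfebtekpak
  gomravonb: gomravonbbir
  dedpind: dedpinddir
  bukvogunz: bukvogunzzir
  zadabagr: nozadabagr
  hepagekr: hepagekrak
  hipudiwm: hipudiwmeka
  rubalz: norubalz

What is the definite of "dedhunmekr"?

hepagekr and ravbuwr both end in -r yet inflect differently (hepagekrak, ravbuwreka), so the final letter is not what conditions the rule; the second-to-last letter is.
"dedhunmekr" has second-to-last letter 'k'. The stems whose second-to-last letter is 'k' (tukfebtekp → tukfebtekpak, hepagekr → hepagekrak) add -ak.
The other patterns: stems whose second-to-last letter is 'n' double the final consonant and add -ir; stems whose second-to-last letter is 'w' add -eka; stems whose second-to-last letter is 'g' or 'l' add the prefix no-.
So dedhunmekr → dedhunmekrak.

dedhunmekrak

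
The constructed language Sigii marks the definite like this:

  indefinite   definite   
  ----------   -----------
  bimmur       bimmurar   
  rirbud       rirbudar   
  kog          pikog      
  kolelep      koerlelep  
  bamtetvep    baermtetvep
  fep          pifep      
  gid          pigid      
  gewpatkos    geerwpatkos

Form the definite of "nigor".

"nigor" has 2 vowels. The stems with 2 vowels (bimmur → bimmurar, rirbud → rirbudar) add -ar.
The other patterns: stems with 1 vowel add the prefix pi-; stems with 3 vowels insert -er- after the first vowel.
So nigor → nigorar.

nigorar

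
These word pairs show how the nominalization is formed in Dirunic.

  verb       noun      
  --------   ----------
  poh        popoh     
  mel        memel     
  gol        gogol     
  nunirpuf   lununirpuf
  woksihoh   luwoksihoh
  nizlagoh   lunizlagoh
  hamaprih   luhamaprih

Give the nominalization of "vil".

vivil

poh and woksihoh both end in -h yet inflect differently (popoh, luwoksihoh), so the final letter is not what conditions the rule; the number of vowels is.
"vil" has 1 vowel. The stems with 1 vowel (poh → popoh, mel → memel, gol → gogol) repeat the first consonant+vowel as a prefix.
The other pattern: stems with 3 vowels add the prefix lu-.
So vil → vivil.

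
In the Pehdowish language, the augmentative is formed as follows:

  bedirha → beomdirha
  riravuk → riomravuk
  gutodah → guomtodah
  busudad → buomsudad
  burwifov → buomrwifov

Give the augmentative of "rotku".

roomtku

Every pair shown (bedirha → beomdirha, riravuk → riomravuk, gutodah → guomtodah, …) follows the same rule: insert -om- after the first vowel.
So rotku → roomtku.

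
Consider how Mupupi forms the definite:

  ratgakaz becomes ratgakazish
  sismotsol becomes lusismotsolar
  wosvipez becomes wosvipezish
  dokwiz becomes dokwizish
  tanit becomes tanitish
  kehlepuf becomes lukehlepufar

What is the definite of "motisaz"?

motisazish

sismotsol and wosvipez both have 3 vowels yet inflect differently (lusismotsolar, wosvipezish), so the number of vowels is not what conditions the rule; the final letter is.
"motisaz" ends in -z. The stems ending in -z (wosvipez → wosvipezish, dokwiz → dokwizish, ratgakaz → ratgakazish) add -ish.
The other pattern: stems ending in -f or -l add lu- … -ar around the stem.
So motisaz → motisazish.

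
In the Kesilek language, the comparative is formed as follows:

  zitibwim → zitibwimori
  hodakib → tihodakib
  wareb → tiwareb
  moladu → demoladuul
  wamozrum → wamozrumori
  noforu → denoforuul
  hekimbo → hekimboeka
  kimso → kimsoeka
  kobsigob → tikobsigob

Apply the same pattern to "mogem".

hekimbo and kobsigob both have last vowel 'o' yet inflect differently (hekimboeka, tikobsigob), so the last vowel is not what conditions the rule; the final letter is.
"mogem" ends in -m. The stems ending in -m (zitibwim → zitibwimori, wamozrum → wamozrumori) add -ori.
So mogem → mogemori.

mogemori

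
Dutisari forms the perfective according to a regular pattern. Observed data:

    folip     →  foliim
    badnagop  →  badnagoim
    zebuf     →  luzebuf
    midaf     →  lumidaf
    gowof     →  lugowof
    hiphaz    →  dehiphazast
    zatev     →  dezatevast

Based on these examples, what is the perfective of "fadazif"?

"fadazif" ends in -f. The stems ending in -f (zebuf → luzebuf, midaf → lumidaf, gowof → lugowof) add the prefix lu-.
The other patterns: stems ending in -p drop the final letter and add -im; stems ending in -v or -z add de- … -ast around the stem.
So fadazif → lufadazif.

lufadazif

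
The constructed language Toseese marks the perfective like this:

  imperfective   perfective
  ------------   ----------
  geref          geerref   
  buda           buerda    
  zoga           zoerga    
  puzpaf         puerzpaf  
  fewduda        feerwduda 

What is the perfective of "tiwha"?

tierwha

Every pair shown (geref → geerref, buda → buerda, zoga → zoerga, …) follows the same rule: insert -er- after the first vowel.
So tiwha → tierwha.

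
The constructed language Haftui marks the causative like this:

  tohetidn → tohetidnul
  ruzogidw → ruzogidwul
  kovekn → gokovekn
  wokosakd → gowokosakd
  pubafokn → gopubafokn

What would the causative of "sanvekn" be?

tohetidn and kovekn both end in -n yet inflect differently (tohetidnul, gokovekn), so the final letter is not what conditions the rule; the second-to-last letter is.
"sanvekn" has second-to-last letter 'k'. The stems whose second-to-last letter is 'k' (kovekn → gokovekn, wokosakd → gowokosakd, pubafokn → gopubafokn) add the prefix go-.
So sanvekn → gosanvekn.

gosanvekn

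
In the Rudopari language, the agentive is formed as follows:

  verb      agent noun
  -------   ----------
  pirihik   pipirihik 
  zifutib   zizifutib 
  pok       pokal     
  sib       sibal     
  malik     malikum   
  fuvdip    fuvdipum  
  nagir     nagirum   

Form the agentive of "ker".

pok and malik both end in -k yet inflect differently (pokal, malikum), so the final letter is not what conditions the rule; the number of vowels is.
"ker" has 1 vowel. The stems with 1 vowel (sib → sibal, pok → pokal) add -al.
The other patterns: stems with 2 vowels add -um; stems with 3 vowels repeat the first consonant+vowel as a prefix.
So ker → keral.

keral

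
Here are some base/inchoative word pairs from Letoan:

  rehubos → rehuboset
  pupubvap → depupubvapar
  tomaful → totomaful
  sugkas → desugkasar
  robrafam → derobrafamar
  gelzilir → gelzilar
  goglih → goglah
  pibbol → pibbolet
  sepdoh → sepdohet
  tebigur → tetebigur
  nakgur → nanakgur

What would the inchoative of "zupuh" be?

zuzupuh

sugkas and rehubos both end in -s yet inflect differently (desugkasar, rehuboset), so the final letter is not what conditions the rule; the last vowel is.
"zupuh" has last vowel 'u'. The stems whose last vowel is 'u' (tebigur → tetebigur, nakgur → nanakgur, tomaful → totomaful) repeat the first consonant+vowel as a prefix.
The other patterns: stems whose last vowel is 'a' add de- … -ar around the stem; stems whose last vowel is 'o' add -et; stems whose last vowel is 'i' change the last vowel to 'a'.
So zupuh → zuzupuh.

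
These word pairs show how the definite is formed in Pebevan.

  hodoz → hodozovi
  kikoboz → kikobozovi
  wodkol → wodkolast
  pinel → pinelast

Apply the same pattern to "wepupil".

wepupilast

kikoboz and wodkol both have last vowel 'o' yet inflect differently (kikobozovi, wodkolast), so the last vowel is not what conditions the rule; the final letter is.
"wepupil" ends in -l. The stems ending in -l (pinel → pinelast, wodkol → wodkolast) add -ast.
So wepupil → wepupilast.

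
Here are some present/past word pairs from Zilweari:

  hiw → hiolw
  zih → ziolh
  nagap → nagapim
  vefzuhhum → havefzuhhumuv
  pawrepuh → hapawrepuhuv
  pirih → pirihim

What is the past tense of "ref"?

reolf

"ref" has 1 vowel. The stems with 1 vowel (hiw → hiolw, zih → ziolh) insert -ol- after the first vowel.
So ref → reolf.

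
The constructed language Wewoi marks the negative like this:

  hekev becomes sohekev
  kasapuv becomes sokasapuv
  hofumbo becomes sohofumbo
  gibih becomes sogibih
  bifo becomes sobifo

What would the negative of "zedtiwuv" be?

sozedtiwuv

Every pair shown (hekev → sohekev, kasapuv → sokasapuv, hofumbo → sohofumbo, …) follows the same rule: add the prefix so-.
So zedtiwuv → sozedtiwuv.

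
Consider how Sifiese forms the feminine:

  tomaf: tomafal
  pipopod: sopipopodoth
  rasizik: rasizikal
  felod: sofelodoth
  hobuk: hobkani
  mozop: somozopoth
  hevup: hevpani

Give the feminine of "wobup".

hevup and mozop both end in -p yet inflect differently (hevpani, somozopoth), so the final letter is not what conditions the rule; the last vowel is.
"wobup" has last vowel 'u'. The stems whose last vowel is 'u' (hobuk → hobkani, hevup → hevpani) delete the last vowel and add -ani.
So wobup → wobpani.

wobpani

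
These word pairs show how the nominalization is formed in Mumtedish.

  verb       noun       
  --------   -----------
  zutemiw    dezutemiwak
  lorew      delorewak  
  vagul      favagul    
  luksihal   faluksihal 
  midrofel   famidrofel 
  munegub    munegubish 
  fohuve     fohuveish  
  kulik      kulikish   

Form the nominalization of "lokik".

lokikish

lorew and midrofel both have last vowel 'e' yet inflect differently (delorewak, famidrofel), so the last vowel is not what conditions the rule; the final letter is.
"lokik" ends in -k. The one such stem in the data (kulik → kulikish) adds -ish, so the same rule applies.
The other patterns: stems ending in -w add de- … -ak around the stem; stems ending in -l add the prefix fa-.
So lokik → lokikish.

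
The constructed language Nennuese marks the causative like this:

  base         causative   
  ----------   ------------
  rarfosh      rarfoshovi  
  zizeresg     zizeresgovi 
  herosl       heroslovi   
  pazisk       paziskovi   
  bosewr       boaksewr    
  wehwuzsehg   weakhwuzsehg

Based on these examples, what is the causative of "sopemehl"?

soakpemehl

zizeresg and wehwuzsehg both end in -g yet inflect differently (zizeresgovi, weakhwuzsehg), so the final letter is not what conditions the rule; the second-to-last letter is.
"sopemehl" has second-to-last letter 'h'. The one such stem in the data (wehwuzsehg → weakhwuzsehg) inserts -ak- after the first vowel (as does bosewr), so the same rule applies.
So sopemehl → soakpemehl.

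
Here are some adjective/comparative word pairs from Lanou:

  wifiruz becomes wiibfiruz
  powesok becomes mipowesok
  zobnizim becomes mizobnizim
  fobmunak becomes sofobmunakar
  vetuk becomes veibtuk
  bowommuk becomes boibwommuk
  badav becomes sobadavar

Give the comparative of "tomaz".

vetuk and fobmunak both end in -k yet inflect differently (veibtuk, sofobmunakar), so the final letter is not what conditions the rule; the last vowel is.
"tomaz" has last vowel 'a'. The stems whose last vowel is 'a' (badav → sobadavar, fobmunak → sofobmunakar) add so- … -ar around the stem.
The other patterns: stems whose last vowel is 'u' insert -ib- after the first vowel; stems whose last vowel is 'i' or 'o' add the prefix mi-.
So tomaz → sotomazar.

sotomazar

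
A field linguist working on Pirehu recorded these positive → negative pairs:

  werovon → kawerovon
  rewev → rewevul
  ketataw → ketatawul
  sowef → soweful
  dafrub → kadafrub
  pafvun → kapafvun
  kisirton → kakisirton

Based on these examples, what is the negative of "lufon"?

kalufon

"lufon" ends in -n. The stems ending in -n (werovon → kawerovon, kisirton → kakisirton, pafvun → kapafvun) add the prefix ka-.
The other pattern: stems ending in -f, -v or -w add -ul.
So lufon → kalufon.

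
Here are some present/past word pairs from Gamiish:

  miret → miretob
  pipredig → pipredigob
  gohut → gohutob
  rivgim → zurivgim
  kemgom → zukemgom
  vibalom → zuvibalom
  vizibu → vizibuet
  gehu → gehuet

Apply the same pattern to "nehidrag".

nehidragob

pipredig and rivgim both have last vowel 'i' yet inflect differently (pipredigob, zurivgim), so the last vowel is not what conditions the rule; the final letter is.
"nehidrag" ends in -g. The one such stem in the data (pipredig → pipredigob) adds -ob, so the same rule applies.
So nehidrag → nehidragob.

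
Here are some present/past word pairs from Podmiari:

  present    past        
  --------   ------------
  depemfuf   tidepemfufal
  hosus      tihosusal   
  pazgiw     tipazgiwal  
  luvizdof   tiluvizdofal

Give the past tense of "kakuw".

Every pair shown (depemfuf → tidepemfufal, hosus → tihosusal, pazgiw → tipazgiwal, …) follows the same rule: add ti- … -al around the stem.
So kakuw → tikakuwal.

tikakuwal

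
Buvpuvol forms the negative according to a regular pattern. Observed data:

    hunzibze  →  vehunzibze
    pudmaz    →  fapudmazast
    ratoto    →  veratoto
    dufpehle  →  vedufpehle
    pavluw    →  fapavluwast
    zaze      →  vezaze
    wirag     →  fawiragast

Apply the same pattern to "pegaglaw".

fapegaglawast

"pegaglaw" ends in a consonant. The stems ending in a consonant (wirag → fawiragast, pudmaz → fapudmazast, pavluw → fapavluwast) add fa- … -ast around the stem.
The other pattern: stems ending in a vowel add the prefix ve-.
So pegaglaw → fapegaglawast.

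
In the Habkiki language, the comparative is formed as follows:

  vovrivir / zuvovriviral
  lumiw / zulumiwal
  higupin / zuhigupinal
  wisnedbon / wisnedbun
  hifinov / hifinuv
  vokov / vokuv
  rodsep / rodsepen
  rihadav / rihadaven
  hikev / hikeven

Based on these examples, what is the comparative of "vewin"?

zuvewinal

higupin and wisnedbon both end in -n yet inflect differently (zuhigupinal, wisnedbun), so the final letter is not what conditions the rule; the last vowel is.
"vewin" has last vowel 'i'. The stems whose last vowel is 'i' (vovrivir → zuvovriviral, lumiw → zulumiwal, higupin → zuhigupinal) add zu- … -al around the stem.
So vewin → zuvewinal.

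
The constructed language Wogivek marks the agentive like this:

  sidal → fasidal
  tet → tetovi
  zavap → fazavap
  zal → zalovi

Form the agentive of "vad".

vadovi

"vad" has 1 vowel. The stems with 1 vowel (zal → zalovi, tet → tetovi) add -ovi.
The other pattern: stems with 2 vowels add the prefix fa-.
So vad → vadovi.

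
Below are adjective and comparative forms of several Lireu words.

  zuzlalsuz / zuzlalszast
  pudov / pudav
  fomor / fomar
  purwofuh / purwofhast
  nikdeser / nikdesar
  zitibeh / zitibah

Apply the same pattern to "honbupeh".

honbupah

purwofuh and zitibeh both end in -h yet inflect differently (purwofhast, zitibah), so the final letter is not what conditions the rule; the last vowel is.
"honbupeh" has last vowel 'e'. The stems whose last vowel is 'e' (nikdeser → nikdesar, zitibeh → zitibah) change the last vowel to 'a'.
So honbupeh → honbupah.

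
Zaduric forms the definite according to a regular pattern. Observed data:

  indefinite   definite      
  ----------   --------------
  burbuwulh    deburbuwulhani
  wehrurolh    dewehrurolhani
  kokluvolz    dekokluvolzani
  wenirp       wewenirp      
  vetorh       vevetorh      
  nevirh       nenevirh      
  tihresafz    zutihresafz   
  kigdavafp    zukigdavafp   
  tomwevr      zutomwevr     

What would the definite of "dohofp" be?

burbuwulh and vetorh both end in -h yet inflect differently (deburbuwulhani, vevetorh), so the final letter is not what conditions the rule; the second-to-last letter is.
"dohofp" has second-to-last letter 'f'. The stems whose second-to-last letter is 'f' (tihresafz → zutihresafz, kigdavafp → zukigdavafp) add the prefix zu-.
So dohofp → zudohofp.

zudohofp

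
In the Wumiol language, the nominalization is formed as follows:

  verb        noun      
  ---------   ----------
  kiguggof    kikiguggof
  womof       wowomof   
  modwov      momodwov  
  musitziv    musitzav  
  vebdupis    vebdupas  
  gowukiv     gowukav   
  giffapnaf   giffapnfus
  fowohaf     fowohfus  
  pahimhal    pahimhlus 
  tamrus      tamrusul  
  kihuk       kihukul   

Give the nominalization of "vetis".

modwov and musitziv both end in -v yet inflect differently (momodwov, musitzav), so the final letter is not what conditions the rule; the last vowel is.
"vetis" has last vowel 'i'. The stems whose last vowel is 'i' (musitziv → musitzav, vebdupis → vebdupas, gowukiv → gowukav) change the last vowel to 'a'.
The other patterns: stems whose last vowel is 'o' repeat the first consonant+vowel as a prefix; stems whose last vowel is 'a' delete the last vowel and add -us; stems whose last vowel is 'u' add -ul.
So vetis → vetas.

vetas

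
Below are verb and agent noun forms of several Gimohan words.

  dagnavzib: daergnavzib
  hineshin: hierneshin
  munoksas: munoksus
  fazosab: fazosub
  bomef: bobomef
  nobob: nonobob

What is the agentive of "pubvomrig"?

dagnavzib and fazosab both end in -b yet inflect differently (daergnavzib, fazosub), so the final letter is not what conditions the rule; the last vowel is.
"pubvomrig" has last vowel 'i'. The stems whose last vowel is 'i' (dagnavzib → daergnavzib, hineshin → hierneshin) insert -er- after the first vowel.
The other patterns: stems whose last vowel is 'a' change the last vowel to 'u'; stems whose last vowel is 'e' or 'o' repeat the first consonant+vowel as a prefix.
So pubvomrig → puerbvomrig.

puerbvomrig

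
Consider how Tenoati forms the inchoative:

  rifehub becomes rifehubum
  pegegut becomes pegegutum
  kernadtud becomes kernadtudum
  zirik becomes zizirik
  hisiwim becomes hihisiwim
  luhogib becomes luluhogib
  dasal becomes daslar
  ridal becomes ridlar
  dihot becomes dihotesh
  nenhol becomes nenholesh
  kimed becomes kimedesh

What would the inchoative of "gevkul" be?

rifehub and luhogib both end in -b yet inflect differently (rifehubum, luluhogib), so the final letter is not what conditions the rule; the last vowel is.
"gevkul" has last vowel 'u'. The stems whose last vowel is 'u' (rifehub → rifehubum, pegegut → pegegutum, kernadtud → kernadtudum) add -um.
So gevkul → gevkulum.

gevkulum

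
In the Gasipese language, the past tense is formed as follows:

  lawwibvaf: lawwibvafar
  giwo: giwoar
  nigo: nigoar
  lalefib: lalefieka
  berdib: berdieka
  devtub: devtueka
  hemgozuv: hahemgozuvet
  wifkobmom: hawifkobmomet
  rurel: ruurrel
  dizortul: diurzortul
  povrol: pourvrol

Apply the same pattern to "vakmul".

vaurkmul

"vakmul" ends in -l. The stems ending in -l (rurel → ruurrel, dizortul → diurzortul, povrol → pourvrol) insert -ur- after the first vowel.
So vakmul → vaurkmul.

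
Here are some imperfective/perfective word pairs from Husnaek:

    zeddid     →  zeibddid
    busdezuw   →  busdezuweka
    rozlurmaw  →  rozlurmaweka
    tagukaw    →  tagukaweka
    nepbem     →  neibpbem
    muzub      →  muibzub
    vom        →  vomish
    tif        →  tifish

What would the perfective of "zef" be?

zefish

vom and nepbem both end in -m yet inflect differently (vomish, neibpbem), so the final letter is not what conditions the rule; the number of vowels is.
"zef" has 1 vowel. The stems with 1 vowel (tif → tifish, vom → vomish) add -ish.
So zef → zefish.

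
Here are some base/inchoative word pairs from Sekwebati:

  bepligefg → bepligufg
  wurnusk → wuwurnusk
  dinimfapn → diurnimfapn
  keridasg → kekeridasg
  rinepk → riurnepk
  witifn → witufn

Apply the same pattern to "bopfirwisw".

bepligefg and keridasg both end in -g yet inflect differently (bepligufg, kekeridasg), so the final letter is not what conditions the rule; the second-to-last letter is.
"bopfirwisw" has second-to-last letter 's'. The stems whose second-to-last letter is 's' (wurnusk → wuwurnusk, keridasg → kekeridasg) repeat the first consonant+vowel as a prefix.
The other patterns: stems whose second-to-last letter is 'f' change the last vowel to 'u'; stems whose second-to-last letter is 'p' insert -ur- after the first vowel.
So bopfirwisw → bobopfirwisw.

bobopfirwisw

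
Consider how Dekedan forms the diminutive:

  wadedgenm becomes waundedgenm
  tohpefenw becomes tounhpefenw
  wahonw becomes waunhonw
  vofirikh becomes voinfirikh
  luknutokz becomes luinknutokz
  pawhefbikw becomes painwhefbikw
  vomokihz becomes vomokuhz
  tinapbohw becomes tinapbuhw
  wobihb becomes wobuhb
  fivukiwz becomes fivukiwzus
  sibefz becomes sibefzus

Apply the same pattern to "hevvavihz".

tohpefenw and pawhefbikw both end in -w yet inflect differently (tounhpefenw, painwhefbikw), so the final letter is not what conditions the rule; the second-to-last letter is.
"hevvavihz" has second-to-last letter 'h'. The stems whose second-to-last letter is 'h' (vomokihz → vomokuhz, tinapbohw → tinapbuhw, wobihb → wobuhb) change the last vowel to 'u'.
So hevvavihz → hevvavuhz.

hevvavuhz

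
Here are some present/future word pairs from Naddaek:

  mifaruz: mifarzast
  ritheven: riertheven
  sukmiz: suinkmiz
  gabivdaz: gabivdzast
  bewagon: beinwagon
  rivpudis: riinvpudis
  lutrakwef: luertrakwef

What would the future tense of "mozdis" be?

moinzdis

"mozdis" has last vowel 'i'. The stems whose last vowel is 'i' (rivpudis → riinvpudis, sukmiz → suinkmiz) insert -in- after the first vowel.
The other patterns: stems whose last vowel is 'e' insert -er- after the first vowel; stems whose last vowel is 'a' or 'u' delete the last vowel and add -ast.
So mozdis → moinzdis.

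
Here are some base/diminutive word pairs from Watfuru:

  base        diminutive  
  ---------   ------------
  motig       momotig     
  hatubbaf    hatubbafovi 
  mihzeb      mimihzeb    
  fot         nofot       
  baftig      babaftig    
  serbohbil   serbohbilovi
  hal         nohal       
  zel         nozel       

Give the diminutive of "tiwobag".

zel and serbohbil both end in -l yet inflect differently (nozel, serbohbilovi), so the final letter is not what conditions the rule; the number of vowels is.
"tiwobag" has 3 vowels. The stems with 3 vowels (serbohbil → serbohbilovi, hatubbaf → hatubbafovi) add -ovi.
The other patterns: stems with 1 vowel add the prefix no-; stems with 2 vowels repeat the first consonant+vowel as a prefix.
So tiwobag → tiwobagovi.

tiwobagovi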